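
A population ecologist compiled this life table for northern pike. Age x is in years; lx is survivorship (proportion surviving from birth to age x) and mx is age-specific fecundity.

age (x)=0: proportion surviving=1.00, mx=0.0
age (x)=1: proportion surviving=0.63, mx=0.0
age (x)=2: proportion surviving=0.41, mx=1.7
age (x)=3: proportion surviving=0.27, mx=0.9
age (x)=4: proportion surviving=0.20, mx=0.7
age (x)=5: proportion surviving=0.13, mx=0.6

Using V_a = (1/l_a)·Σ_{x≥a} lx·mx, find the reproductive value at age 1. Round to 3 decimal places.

1.838

lx·mx for x ≥ 1: 0, 0.697, 0.243, 0.14, 0.078 → sum = 1.158
V_1 = 1.158 / l_1 = 1.158 / 0.63 = 1.838095… → 1.838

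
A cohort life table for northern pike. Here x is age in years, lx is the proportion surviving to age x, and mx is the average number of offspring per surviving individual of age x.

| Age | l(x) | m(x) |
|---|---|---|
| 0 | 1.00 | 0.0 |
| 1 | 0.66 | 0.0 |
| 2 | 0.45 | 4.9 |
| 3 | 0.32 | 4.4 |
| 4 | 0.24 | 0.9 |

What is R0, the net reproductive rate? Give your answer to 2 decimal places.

lx·mx by age: 0, 0, 2.205, 1.408, 0.216
R0 = Σ lx·mx = 3.829 → 3.83

3.83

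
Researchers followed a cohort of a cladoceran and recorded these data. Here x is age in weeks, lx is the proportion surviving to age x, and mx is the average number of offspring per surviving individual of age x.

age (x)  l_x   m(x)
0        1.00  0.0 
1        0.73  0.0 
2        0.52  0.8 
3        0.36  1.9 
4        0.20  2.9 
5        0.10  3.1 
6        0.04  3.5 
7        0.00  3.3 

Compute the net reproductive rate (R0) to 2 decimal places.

lx·mx by age: 0, 0, 0.416, 0.684, 0.58, 0.31, 0.14, 0
R0 = Σ lx·mx = 2.13 → 2.13

2.13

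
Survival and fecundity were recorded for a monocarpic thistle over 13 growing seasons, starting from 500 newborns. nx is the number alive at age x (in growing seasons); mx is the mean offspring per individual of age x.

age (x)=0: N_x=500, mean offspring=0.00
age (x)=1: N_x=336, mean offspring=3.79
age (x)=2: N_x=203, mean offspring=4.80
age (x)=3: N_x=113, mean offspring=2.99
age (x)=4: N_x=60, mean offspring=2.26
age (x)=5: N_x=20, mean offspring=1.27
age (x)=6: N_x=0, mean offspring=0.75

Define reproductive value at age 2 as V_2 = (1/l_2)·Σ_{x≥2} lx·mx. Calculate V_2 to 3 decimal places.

lx = nx/n0 = nx/500: 1, 0.672, 0.406, 0.226, 0.12, 0.04, 0
lx·mx for x ≥ 2: 1.9488, 0.67574, 0.2712, 0.0508, 0 → sum = 2.94654
V_2 = 2.94654 / l_2 = 2.94654 / 0.406 = 7.257488… → 7.257

7.257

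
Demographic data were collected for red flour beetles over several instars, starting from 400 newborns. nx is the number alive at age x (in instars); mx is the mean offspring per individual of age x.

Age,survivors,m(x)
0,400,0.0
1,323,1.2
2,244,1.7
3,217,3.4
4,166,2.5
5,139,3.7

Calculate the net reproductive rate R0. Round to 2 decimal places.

lx = nx/n0 = nx/400: 1, 0.8075, 0.61, 0.5425, 0.415, 0.3475
lx·mx by age: 0, 0.969, 1.037, 1.8445, 1.0375, 1.28575
R0 = Σ lx·mx = 6.17375 → 6.17

6.17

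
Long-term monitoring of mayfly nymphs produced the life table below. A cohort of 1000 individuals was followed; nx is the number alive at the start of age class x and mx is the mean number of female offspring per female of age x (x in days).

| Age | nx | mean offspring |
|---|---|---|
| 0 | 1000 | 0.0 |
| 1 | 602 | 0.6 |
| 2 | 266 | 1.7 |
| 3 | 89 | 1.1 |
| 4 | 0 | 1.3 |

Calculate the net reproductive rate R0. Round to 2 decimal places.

lx = nx/n0 = nx/1000: 1, 0.602, 0.266, 0.089, 0
lx·mx by age: 0, 0.3612, 0.4522, 0.0979, 0
R0 = Σ lx·mx = 0.9113 → 0.91

0.91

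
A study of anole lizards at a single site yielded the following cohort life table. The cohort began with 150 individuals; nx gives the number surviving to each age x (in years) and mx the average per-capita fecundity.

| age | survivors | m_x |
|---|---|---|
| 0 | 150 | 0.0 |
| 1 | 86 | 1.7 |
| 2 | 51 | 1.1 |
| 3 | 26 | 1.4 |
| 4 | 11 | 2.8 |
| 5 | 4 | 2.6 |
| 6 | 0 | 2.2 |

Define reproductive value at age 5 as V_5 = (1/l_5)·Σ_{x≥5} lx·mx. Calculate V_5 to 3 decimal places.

lx = nx/n0 = nx/150: 1, 0.57333…, 0.34, 0.17333…, 0.07333…, 0.02667…, 0
lx·mx for x ≥ 5: 0.069333…, 0 → sum = 0.069333…
V_5 = 0.069333… / l_5 = 0.069333… / 0.026667… = 2.6… → 2.600

2.600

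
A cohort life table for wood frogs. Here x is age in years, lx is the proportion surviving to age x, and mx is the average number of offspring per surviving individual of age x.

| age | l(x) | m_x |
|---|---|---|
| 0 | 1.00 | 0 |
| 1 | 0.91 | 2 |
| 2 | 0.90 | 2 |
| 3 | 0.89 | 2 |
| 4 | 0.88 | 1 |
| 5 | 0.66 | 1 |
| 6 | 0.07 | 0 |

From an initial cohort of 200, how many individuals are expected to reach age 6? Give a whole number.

14

Expected survivors = N0 · l_6 = 200 × 0.07 = 14 → 14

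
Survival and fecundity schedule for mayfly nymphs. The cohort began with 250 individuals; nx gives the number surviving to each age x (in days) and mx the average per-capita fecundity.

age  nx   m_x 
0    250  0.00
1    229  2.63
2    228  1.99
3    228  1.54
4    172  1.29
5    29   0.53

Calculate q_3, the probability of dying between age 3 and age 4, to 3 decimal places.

lx = nx/n0 = nx/250: 1, 0.916, 0.912, 0.912, 0.688, 0.116
q_3 = (l_3 − l_4) / l_3 = (0.912 − 0.688) / 0.912
     = 0.224 / 0.912 = 0.245614… → 0.246

0.246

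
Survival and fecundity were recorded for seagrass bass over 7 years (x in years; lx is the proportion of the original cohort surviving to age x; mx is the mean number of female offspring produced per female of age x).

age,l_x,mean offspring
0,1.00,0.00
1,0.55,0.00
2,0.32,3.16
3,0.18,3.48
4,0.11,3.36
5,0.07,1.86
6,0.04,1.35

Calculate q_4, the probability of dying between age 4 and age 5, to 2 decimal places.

0.36

q_4 = (l_4 − l_5) / l_4 = (0.11 − 0.07) / 0.11
     = 0.04 / 0.11 = 0.363636… → 0.36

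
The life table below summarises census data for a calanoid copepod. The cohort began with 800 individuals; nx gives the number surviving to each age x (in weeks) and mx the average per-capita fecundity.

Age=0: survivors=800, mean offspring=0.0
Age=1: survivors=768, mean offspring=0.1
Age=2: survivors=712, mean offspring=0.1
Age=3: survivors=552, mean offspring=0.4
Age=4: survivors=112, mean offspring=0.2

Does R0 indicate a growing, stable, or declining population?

declining

lx = nx/n0 = nx/800: 1, 0.96, 0.89, 0.69, 0.14
R0 = Σ lx·mx = 0 + 0.096 + 0.089 + 0.276 + 0.028 = 0.489
R0 < 1, so the population is declining.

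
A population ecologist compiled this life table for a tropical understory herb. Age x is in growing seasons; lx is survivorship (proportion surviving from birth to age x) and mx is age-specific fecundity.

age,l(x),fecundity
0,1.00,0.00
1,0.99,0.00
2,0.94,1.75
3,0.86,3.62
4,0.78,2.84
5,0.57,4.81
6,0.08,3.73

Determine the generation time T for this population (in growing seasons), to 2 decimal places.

lx·mx: 0, 0, 1.645, 3.1132, 2.2152, 2.7417, 0.2984 → R0 = 10.0135
x·lx·mx: 0, 0, 3.29, 9.3396, 8.8608, 13.7085, 1.7904 → Σ = 36.9893
T = 36.9893 / 10.0135 = 3.693943… → 3.69

3.69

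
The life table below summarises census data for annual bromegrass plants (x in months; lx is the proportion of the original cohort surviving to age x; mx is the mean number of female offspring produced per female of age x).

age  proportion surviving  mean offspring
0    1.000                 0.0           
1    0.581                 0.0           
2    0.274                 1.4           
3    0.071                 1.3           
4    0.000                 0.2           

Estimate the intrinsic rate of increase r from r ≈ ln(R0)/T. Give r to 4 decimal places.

R0 = Σ lx·mx = 0 + 0 + 0.3836 + 0.0923 + 0 = 0.4759
Σ x·lx·mx = 1.0441; T = 1.0441/0.4759 = 2.19395…
r ≈ ln(R0)/T = ln(0.4759)/2.19395… = -0.338453… → -0.3385

-0.3385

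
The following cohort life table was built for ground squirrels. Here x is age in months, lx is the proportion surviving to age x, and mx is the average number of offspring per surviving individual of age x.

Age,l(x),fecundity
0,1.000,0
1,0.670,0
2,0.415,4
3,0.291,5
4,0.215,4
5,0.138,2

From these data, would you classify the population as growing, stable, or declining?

growing

R0 = Σ lx·mx = 0 + 0 + 1.66 + 1.455 + 0.86 + 0.276 = 4.251
R0 > 1, so the population is growing.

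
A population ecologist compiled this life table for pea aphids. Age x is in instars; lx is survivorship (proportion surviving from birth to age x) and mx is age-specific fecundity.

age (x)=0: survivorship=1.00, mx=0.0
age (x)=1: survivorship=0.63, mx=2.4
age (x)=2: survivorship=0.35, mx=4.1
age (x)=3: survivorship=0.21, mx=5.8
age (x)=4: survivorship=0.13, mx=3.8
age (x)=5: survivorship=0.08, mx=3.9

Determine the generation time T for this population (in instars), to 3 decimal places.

lx·mx: 0, 1.512, 1.435, 1.218, 0.494, 0.312 → R0 = 4.971
x·lx·mx: 0, 1.512, 2.87, 3.654, 1.976, 1.56 → Σ = 11.572
T = 11.572 / 4.971 = 2.327902… → 2.328

2.328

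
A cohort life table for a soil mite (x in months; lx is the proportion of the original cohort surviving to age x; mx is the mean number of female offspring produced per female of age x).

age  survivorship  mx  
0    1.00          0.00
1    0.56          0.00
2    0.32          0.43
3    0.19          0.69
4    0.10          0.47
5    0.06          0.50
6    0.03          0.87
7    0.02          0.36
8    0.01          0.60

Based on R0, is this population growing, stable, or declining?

declining

R0 = Σ lx·mx = 0 + 0 + 0.1376 + 0.1311 + 0.047 + 0.03 + 0.0261 + 0.0072 + 0.006 = 0.385
R0 < 1, so the population is declining.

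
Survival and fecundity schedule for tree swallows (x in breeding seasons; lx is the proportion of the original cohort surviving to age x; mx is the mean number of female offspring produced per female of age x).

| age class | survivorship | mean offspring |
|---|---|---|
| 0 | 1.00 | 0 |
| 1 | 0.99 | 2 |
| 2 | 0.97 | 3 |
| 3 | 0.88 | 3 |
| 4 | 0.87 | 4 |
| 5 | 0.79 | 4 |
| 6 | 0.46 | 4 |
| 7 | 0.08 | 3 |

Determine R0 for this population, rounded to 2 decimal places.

lx·mx by age: 0, 1.98, 2.91, 2.64, 3.48, 3.16, 1.84, 0.24
R0 = Σ lx·mx = 16.25 → 16.25

16.25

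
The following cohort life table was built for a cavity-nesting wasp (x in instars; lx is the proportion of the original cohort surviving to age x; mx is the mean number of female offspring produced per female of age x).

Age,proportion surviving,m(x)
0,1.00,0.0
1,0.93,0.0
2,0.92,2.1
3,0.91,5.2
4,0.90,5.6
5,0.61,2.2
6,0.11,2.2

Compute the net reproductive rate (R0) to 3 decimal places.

13.288

lx·mx by age: 0, 0, 1.932, 4.732, 5.04, 1.342, 0.242
R0 = Σ lx·mx = 13.288 → 13.288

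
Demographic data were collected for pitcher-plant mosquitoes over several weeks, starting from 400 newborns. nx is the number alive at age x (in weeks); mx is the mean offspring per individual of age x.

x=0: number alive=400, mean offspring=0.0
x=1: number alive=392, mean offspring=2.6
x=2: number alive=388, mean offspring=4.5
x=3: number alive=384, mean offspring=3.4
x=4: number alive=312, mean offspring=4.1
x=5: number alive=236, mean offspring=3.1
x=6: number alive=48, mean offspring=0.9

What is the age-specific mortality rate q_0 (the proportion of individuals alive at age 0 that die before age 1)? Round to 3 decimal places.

lx = nx/n0 = nx/400: 1, 0.98, 0.97, 0.96, 0.78, 0.59, 0.12
q_0 = (l_0 − l_1) / l_0 = (1 − 0.98) / 1
     = 0.02 / 1 = 0.02 → 0.020

0.020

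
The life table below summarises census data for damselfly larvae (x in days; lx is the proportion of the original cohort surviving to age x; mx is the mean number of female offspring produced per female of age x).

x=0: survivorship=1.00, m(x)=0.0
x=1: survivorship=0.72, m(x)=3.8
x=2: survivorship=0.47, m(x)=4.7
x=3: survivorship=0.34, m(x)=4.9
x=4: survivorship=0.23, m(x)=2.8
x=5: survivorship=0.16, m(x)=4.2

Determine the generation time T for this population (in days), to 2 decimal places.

lx·mx: 0, 2.736, 2.209, 1.666, 0.644, 0.672 → R0 = 7.927
x·lx·mx: 0, 2.736, 4.418, 4.998, 2.576, 3.36 → Σ = 18.088
T = 18.088 / 7.927 = 2.281822… → 2.28

2.28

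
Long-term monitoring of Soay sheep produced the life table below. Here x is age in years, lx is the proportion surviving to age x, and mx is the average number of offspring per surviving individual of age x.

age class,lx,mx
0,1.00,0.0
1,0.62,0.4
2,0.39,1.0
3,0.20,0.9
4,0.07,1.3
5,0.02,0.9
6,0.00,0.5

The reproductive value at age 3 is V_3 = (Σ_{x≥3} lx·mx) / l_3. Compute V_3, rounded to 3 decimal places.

1.445

lx·mx for x ≥ 3: 0.18, 0.091, 0.018, 0 → sum = 0.289
V_3 = 0.289 / l_3 = 0.289 / 0.2 = 1.445 → 1.445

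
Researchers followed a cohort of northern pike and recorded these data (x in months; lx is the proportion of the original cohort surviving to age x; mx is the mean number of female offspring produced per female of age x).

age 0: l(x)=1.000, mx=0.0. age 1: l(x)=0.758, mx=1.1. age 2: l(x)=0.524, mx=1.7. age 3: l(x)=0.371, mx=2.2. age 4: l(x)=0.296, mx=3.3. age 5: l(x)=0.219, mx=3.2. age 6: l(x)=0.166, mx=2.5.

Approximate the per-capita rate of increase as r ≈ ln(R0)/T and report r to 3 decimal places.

0.475

R0 = Σ lx·mx = 0 + 0.8338 + 0.8908 + 0.8162 + 0.9768 + 0.7008 + 0.415 = 4.6334
Σ x·lx·mx = 14.9652; T = 14.9652/4.6334 = 3.22985…
r ≈ ln(R0)/T = ln(4.6334)/3.22985… = 0.47472… → 0.475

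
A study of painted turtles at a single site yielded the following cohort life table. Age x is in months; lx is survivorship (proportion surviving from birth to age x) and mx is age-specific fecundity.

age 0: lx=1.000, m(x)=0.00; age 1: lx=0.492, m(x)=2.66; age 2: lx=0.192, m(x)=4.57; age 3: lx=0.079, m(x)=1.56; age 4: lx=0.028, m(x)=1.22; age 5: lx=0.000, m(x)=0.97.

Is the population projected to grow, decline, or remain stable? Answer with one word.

R0 = Σ lx·mx = 0 + 1.30872 + 0.87744 + 0.12324 + 0.03416 + 0 = 2.34356
R0 > 1, so the population is growing.

growing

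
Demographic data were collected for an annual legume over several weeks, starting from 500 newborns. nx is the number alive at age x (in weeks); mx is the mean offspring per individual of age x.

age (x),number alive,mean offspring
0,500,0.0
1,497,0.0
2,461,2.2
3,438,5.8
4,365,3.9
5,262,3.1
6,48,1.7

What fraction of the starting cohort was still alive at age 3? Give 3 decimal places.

0.876

l_3 = n_3/n_0 = 438/500 = 0.876 → 0.876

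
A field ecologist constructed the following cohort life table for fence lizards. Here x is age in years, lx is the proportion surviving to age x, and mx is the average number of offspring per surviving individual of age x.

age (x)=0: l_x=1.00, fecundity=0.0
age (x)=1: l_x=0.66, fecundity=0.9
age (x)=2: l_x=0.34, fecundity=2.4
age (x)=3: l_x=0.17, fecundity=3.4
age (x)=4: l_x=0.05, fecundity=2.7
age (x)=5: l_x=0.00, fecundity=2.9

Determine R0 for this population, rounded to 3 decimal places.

lx·mx by age: 0, 0.594, 0.816, 0.578, 0.135, 0
R0 = Σ lx·mx = 2.123 → 2.123

2.123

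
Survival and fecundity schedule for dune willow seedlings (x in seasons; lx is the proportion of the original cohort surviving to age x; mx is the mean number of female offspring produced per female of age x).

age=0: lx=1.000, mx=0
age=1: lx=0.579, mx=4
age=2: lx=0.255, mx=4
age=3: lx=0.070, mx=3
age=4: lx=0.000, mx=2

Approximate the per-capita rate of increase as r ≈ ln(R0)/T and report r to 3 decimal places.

R0 = Σ lx·mx = 0 + 2.316 + 1.02 + 0.21 + 0 = 3.546
Σ x·lx·mx = 4.986; T = 4.986/3.546 = 1.40609…
r ≈ ln(R0)/T = ln(3.546)/1.40609… = 0.90024… → 0.900

0.900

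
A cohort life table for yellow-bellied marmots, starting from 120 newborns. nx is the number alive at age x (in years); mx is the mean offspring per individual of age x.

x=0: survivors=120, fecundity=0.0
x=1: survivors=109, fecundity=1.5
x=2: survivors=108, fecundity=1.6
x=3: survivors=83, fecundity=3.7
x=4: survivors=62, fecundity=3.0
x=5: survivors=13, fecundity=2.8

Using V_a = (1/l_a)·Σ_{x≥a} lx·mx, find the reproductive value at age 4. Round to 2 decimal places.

lx = nx/n0 = nx/120: 1, 0.90833…, 0.9, 0.69167…, 0.51667…, 0.10833…
lx·mx for x ≥ 4: 1.55…, 0.303333… → sum = 1.853333…
V_4 = 1.853333… / l_4 = 1.853333… / 0.516667… = 3.587097… → 3.59

3.59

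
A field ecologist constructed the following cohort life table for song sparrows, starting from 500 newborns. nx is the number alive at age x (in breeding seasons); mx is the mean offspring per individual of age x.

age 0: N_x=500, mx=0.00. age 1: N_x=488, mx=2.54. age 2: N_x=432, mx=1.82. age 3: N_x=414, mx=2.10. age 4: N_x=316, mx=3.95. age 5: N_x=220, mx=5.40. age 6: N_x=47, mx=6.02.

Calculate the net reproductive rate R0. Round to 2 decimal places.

lx = nx/n0 = nx/500: 1, 0.976, 0.864, 0.828, 0.632, 0.44, 0.094
lx·mx by age: 0, 2.47904, 1.57248, 1.7388, 2.4964, 2.376, 0.56588
R0 = Σ lx·mx = 11.2286 → 11.23

11.23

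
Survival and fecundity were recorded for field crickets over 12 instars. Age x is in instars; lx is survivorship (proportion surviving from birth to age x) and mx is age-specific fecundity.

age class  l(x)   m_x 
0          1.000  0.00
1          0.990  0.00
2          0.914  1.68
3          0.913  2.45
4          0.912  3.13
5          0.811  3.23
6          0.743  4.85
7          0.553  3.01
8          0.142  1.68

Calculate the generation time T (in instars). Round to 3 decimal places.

lx·mx: 0, 0, 1.53552, 2.23685, 2.85456, 2.61953, 3.60355, 1.66453, 0.23856 → R0 = 14.7531
x·lx·mx: 0, 0, 3.07104, 6.71055, 11.41824, 13.09765, 21.6213, 11.65171, 1.90848 → Σ = 69.47897
T = 69.47897 / 14.7531 = 4.709449… → 4.709

4.709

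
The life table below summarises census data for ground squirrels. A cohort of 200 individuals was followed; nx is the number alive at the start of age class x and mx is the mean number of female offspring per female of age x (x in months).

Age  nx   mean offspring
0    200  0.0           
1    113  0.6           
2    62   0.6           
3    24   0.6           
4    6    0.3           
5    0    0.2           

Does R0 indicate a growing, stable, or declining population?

lx = nx/n0 = nx/200: 1, 0.565, 0.31, 0.12, 0.03, 0
R0 = Σ lx·mx = 0 + 0.339 + 0.186 + 0.072 + 0.009 + 0 = 0.606
R0 < 1, so the population is declining.

declining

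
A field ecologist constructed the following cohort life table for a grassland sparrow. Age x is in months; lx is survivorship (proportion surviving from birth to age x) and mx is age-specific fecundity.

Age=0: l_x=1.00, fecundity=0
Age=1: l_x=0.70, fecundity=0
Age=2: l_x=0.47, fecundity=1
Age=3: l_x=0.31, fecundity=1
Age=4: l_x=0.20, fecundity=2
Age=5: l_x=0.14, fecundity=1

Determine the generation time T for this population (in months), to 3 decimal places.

lx·mx: 0, 0, 0.47, 0.31, 0.4, 0.14 → R0 = 1.32
x·lx·mx: 0, 0, 0.94, 0.93, 1.6, 0.7 → Σ = 4.17
T = 4.17 / 1.32 = 3.159091… → 3.159

3.159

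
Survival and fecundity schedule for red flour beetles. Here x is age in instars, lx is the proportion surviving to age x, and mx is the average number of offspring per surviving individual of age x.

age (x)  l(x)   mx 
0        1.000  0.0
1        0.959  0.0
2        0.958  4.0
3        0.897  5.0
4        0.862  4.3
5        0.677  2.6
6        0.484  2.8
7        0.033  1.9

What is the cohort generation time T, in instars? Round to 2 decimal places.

lx·mx: 0, 0, 3.832, 4.485, 3.7066, 1.7602, 1.3552, 0.0627 → R0 = 15.2017
x·lx·mx: 0, 0, 7.664, 13.455, 14.8264, 8.801, 8.1312, 0.4389 → Σ = 53.3165
T = 53.3165 / 15.2017 = 3.507272… → 3.51

3.51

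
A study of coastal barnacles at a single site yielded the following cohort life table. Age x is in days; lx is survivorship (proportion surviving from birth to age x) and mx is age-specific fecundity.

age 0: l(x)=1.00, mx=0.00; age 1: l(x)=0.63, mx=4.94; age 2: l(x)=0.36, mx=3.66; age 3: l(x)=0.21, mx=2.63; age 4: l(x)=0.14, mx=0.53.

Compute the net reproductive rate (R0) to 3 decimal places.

lx·mx by age: 0, 3.1122, 1.3176, 0.5523, 0.0742
R0 = Σ lx·mx = 5.0563 → 5.056

5.056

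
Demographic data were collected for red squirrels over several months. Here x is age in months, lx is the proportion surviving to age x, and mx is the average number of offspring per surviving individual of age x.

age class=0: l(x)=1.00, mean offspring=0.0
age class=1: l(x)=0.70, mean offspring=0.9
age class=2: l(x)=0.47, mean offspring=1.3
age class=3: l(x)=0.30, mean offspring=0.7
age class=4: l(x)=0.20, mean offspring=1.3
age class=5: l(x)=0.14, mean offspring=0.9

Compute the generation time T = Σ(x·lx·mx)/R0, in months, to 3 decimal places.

2.260

lx·mx: 0, 0.63, 0.611, 0.21, 0.26, 0.126 → R0 = 1.837
x·lx·mx: 0, 0.63, 1.222, 0.63, 1.04, 0.63 → Σ = 4.152
T = 4.152 / 1.837 = 2.260207… → 2.260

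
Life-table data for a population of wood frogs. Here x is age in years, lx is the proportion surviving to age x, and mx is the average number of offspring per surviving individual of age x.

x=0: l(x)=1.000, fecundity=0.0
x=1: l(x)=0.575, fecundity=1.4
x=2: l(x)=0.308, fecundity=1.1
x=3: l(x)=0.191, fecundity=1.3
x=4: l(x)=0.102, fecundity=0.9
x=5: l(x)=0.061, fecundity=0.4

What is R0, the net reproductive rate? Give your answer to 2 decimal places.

lx·mx by age: 0, 0.805, 0.3388, 0.2483, 0.0918, 0.0244
R0 = Σ lx·mx = 1.5083 → 1.51

1.51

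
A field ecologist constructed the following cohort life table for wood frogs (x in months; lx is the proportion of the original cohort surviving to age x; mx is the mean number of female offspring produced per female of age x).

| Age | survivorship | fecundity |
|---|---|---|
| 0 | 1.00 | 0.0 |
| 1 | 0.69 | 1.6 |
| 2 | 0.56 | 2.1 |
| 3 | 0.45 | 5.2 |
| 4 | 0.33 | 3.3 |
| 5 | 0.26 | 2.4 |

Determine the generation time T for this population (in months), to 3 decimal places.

2.835

lx·mx: 0, 1.104, 1.176, 2.34, 1.089, 0.624 → R0 = 6.333
x·lx·mx: 0, 1.104, 2.352, 7.02, 4.356, 3.12 → Σ = 17.952
T = 17.952 / 6.333 = 2.834676… → 2.835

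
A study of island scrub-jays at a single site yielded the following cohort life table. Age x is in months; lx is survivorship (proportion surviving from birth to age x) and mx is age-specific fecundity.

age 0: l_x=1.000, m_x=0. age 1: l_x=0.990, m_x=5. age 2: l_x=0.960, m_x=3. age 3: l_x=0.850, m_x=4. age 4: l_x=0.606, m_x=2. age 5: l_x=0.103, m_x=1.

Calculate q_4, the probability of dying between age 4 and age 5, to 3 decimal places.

q_4 = (l_4 − l_5) / l_4 = (0.606 − 0.103) / 0.606
     = 0.503 / 0.606 = 0.830033… → 0.830

0.830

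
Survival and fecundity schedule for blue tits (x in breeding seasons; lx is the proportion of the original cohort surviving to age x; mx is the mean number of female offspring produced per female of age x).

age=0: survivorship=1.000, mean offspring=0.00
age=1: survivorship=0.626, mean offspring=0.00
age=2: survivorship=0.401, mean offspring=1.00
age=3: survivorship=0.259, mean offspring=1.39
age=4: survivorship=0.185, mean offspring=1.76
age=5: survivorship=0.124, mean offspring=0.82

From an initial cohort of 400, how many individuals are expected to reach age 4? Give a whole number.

Expected survivors = N0 · l_4 = 400 × 0.185 = 74 → 74

74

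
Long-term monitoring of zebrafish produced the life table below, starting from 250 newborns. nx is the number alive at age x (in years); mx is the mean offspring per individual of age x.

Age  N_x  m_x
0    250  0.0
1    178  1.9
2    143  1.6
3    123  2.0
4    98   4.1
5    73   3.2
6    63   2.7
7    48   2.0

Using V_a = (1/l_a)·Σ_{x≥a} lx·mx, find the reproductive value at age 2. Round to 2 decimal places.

9.62

lx = nx/n0 = nx/250: 1, 0.712, 0.572, 0.492, 0.392, 0.292, 0.252, 0.192
lx·mx for x ≥ 2: 0.9152, 0.984, 1.6072, 0.9344, 0.6804, 0.384 → sum = 5.5052
V_2 = 5.5052 / l_2 = 5.5052 / 0.572 = 9.624476… → 9.62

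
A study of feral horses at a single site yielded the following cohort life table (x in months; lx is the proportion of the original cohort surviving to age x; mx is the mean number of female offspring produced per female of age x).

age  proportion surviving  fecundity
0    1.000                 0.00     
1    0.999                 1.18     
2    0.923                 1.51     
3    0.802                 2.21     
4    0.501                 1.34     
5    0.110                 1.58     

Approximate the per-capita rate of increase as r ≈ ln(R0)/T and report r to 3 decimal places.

0.666

R0 = Σ lx·mx = 0 + 1.17882 + 1.39373 + 1.77242 + 0.67134 + 0.1738 = 5.19011
Σ x·lx·mx = 12.8379; T = 12.8379/5.19011 = 2.47353…
r ≈ ln(R0)/T = ln(5.19011)/2.47353… = 0.66575… → 0.666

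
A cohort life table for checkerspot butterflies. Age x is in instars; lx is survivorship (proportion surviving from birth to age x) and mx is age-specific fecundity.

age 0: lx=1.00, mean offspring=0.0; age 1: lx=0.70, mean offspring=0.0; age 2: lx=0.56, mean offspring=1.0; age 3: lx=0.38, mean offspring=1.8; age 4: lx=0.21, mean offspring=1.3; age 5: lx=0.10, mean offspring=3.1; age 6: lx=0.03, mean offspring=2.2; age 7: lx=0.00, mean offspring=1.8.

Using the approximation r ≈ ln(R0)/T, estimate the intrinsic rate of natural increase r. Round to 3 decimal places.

0.195

R0 = Σ lx·mx = 0 + 0 + 0.56 + 0.684 + 0.273 + 0.31 + 0.066 + 0 = 1.893
Σ x·lx·mx = 6.21; T = 6.21/1.893 = 3.28051…
r ≈ ln(R0)/T = ln(1.893)/3.28051… = 0.19453… → 0.195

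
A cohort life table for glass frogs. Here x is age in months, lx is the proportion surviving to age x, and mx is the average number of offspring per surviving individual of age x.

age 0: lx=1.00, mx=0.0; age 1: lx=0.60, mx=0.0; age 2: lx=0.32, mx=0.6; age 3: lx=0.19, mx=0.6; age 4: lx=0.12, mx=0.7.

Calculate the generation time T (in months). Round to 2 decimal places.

lx·mx: 0, 0, 0.192, 0.114, 0.084 → R0 = 0.39
x·lx·mx: 0, 0, 0.384, 0.342, 0.336 → Σ = 1.062
T = 1.062 / 0.39 = 2.723077… → 2.72

2.72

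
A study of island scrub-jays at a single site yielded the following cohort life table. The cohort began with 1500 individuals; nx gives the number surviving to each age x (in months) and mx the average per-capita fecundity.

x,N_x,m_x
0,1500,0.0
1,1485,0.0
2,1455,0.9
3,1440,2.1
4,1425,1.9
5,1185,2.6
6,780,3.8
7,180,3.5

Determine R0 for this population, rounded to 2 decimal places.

lx = nx/n0 = nx/1500: 1, 0.99, 0.97, 0.96, 0.95, 0.79, 0.52, 0.12
lx·mx by age: 0, 0, 0.873, 2.016, 1.805, 2.054, 1.976, 0.42
R0 = Σ lx·mx = 9.144 → 9.14

9.14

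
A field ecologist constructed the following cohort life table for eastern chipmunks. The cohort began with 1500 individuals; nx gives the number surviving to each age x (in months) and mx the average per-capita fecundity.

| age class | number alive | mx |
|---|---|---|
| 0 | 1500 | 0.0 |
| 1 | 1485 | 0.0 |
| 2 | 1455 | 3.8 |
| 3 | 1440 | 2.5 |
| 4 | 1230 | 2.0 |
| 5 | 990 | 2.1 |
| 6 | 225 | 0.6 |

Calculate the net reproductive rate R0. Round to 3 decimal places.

lx = nx/n0 = nx/1500: 1, 0.99, 0.97, 0.96, 0.82, 0.66, 0.15
lx·mx by age: 0, 0, 3.686, 2.4, 1.64, 1.386, 0.09
R0 = Σ lx·mx = 9.202 → 9.202

9.202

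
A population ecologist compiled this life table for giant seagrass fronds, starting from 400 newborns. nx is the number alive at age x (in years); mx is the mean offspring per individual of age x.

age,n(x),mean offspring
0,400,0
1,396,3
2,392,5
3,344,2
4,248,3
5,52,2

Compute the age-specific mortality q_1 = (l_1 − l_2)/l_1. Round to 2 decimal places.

lx = nx/n0 = nx/400: 1, 0.99, 0.98, 0.86, 0.62, 0.13
q_1 = (l_1 − l_2) / l_1 = (0.99 − 0.98) / 0.99
     = 0.01 / 0.99 = 0.010101… → 0.01

0.01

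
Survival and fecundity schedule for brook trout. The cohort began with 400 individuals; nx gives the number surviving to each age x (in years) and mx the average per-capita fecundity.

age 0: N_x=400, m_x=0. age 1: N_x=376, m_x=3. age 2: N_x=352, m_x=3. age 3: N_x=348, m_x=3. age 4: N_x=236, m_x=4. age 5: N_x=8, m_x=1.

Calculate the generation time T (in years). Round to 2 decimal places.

lx = nx/n0 = nx/400: 1, 0.94, 0.88, 0.87, 0.59, 0.02
lx·mx: 0, 2.82, 2.64, 2.61, 2.36, 0.02 → R0 = 10.45
x·lx·mx: 0, 2.82, 5.28, 7.83, 9.44, 0.1 → Σ = 25.47
T = 25.47 / 10.45 = 2.437321… → 2.44

2.44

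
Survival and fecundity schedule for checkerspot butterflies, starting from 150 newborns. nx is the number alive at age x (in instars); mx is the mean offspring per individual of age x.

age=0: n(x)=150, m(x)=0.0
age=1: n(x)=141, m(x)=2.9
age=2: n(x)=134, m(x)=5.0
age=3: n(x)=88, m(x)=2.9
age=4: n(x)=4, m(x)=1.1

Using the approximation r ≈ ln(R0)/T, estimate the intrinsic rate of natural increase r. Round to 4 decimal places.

1.1570

lx = nx/n0 = nx/150: 1, 0.94, 0.89333…, 0.58667…, 0.02667…
R0 = Σ lx·mx = 0 + 2.726 + 4.46667… + 1.70133… + 0.02933… = 8.923333…
Σ x·lx·mx = 16.880667…; T = 16.880667…/8.923333… = 1.89174…
r ≈ ln(R0)/T = ln(8.923333…)/1.89174… = 1.156958… → 1.1570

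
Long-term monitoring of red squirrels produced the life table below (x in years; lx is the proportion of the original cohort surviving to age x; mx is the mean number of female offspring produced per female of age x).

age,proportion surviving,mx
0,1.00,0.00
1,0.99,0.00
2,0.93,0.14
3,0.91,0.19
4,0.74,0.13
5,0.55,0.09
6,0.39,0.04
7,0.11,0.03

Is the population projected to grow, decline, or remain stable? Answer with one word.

declining

R0 = Σ lx·mx = 0 + 0 + 0.1302 + 0.1729 + 0.0962 + 0.0495 + 0.0156 + 0.0033 = 0.4677
R0 < 1, so the population is declining.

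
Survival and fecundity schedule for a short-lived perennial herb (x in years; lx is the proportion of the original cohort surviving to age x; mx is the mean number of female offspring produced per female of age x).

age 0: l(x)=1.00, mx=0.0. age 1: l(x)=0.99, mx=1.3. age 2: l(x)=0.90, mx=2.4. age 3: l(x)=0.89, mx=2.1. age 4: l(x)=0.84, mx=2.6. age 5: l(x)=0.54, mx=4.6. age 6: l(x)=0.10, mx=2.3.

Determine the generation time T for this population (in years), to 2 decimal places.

3.30

lx·mx: 0, 1.287, 2.16, 1.869, 2.184, 2.484, 0.23 → R0 = 10.214
x·lx·mx: 0, 1.287, 4.32, 5.607, 8.736, 12.42, 1.38 → Σ = 33.75
T = 33.75 / 10.214 = 3.304288… → 3.30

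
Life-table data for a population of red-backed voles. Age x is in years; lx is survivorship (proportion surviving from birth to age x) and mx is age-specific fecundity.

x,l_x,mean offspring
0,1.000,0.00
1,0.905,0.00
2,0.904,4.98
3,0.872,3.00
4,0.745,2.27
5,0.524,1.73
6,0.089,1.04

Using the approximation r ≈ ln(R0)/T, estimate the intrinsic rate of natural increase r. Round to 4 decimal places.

R0 = Σ lx·mx = 0 + 0 + 4.50192 + 2.616 + 1.69115 + 0.90652 + 0.09256 = 9.80815
Σ x·lx·mx = 28.7044; T = 28.7044/9.80815 = 2.92659…
r ≈ ln(R0)/T = ln(9.80815)/2.92659… = 0.780163… → 0.7802

0.7802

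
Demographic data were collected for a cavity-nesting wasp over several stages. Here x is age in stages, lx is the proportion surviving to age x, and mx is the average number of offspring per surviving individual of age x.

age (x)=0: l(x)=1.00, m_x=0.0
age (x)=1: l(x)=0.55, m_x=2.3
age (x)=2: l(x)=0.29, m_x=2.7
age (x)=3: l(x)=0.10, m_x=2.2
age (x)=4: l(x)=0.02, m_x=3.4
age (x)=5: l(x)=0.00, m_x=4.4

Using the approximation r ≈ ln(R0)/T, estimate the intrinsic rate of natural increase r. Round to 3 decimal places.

R0 = Σ lx·mx = 0 + 1.265 + 0.783 + 0.22 + 0.068 + 0 = 2.336
Σ x·lx·mx = 3.763; T = 3.763/2.336 = 1.61087…
r ≈ ln(R0)/T = ln(2.336)/1.61087… = 0.5267… → 0.527

0.527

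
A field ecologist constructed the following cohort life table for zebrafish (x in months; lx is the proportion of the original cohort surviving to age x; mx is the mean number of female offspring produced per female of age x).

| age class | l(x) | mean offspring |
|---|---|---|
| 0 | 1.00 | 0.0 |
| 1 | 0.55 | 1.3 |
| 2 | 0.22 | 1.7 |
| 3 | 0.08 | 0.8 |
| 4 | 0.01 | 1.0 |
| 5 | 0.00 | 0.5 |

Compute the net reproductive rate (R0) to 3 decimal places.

lx·mx by age: 0, 0.715, 0.374, 0.064, 0.01, 0
R0 = Σ lx·mx = 1.163 → 1.163

1.163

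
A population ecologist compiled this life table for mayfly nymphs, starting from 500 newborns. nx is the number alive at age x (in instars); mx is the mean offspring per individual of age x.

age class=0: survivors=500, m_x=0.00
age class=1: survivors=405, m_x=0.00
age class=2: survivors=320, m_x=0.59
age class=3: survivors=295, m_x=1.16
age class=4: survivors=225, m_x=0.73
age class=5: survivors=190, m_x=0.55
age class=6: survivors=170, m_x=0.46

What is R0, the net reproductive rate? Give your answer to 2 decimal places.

lx = nx/n0 = nx/500: 1, 0.81, 0.64, 0.59, 0.45, 0.38, 0.34
lx·mx by age: 0, 0, 0.3776, 0.6844, 0.3285, 0.209, 0.1564
R0 = Σ lx·mx = 1.7559 → 1.76

1.76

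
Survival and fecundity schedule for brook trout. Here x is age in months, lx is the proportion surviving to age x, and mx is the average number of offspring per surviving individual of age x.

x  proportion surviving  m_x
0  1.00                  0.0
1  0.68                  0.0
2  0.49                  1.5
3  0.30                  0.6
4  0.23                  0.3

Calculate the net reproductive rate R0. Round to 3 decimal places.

0.984

lx·mx by age: 0, 0, 0.735, 0.18, 0.069
R0 = Σ lx·mx = 0.984 → 0.984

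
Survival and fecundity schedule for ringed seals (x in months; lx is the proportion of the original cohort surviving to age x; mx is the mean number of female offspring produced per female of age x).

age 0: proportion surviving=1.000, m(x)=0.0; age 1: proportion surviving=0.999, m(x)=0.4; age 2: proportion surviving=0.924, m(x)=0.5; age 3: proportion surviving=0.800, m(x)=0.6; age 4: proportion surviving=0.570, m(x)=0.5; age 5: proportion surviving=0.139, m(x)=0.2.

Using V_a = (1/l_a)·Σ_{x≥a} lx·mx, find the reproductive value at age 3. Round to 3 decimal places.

0.991

lx·mx for x ≥ 3: 0.48, 0.285, 0.0278 → sum = 0.7928
V_3 = 0.7928 / l_3 = 0.7928 / 0.8 = 0.991 → 0.991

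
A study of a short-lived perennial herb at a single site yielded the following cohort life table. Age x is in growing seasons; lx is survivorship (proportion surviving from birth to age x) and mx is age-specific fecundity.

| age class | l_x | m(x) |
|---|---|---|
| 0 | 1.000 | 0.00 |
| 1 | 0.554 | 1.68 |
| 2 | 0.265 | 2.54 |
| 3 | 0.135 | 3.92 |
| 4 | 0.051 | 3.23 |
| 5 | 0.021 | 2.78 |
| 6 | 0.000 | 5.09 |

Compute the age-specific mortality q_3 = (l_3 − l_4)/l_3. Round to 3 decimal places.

q_3 = (l_3 − l_4) / l_3 = (0.135 − 0.051) / 0.135
     = 0.084 / 0.135 = 0.622222… → 0.622

0.622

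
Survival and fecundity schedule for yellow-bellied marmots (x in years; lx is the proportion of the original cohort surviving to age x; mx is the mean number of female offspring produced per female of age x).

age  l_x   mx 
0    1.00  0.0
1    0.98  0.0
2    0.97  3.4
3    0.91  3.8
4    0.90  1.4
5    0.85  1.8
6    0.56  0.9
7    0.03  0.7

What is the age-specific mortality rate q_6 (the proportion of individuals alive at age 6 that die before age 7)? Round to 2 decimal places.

q_6 = (l_6 − l_7) / l_6 = (0.56 − 0.03) / 0.56
     = 0.53 / 0.56 = 0.946429… → 0.95

0.95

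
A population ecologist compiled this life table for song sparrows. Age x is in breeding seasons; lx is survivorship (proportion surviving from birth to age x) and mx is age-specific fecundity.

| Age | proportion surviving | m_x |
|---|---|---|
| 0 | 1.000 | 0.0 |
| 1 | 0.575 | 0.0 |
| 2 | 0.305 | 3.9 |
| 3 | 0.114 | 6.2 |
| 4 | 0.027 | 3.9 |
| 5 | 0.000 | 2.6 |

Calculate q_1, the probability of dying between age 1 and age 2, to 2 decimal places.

0.47

q_1 = (l_1 − l_2) / l_1 = (0.575 − 0.305) / 0.575
     = 0.27 / 0.575 = 0.469565… → 0.47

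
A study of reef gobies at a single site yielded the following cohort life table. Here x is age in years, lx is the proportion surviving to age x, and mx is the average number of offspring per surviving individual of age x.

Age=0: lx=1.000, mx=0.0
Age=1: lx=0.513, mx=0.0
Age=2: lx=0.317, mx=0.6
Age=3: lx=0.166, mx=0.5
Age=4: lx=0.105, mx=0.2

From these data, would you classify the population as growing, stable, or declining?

declining

R0 = Σ lx·mx = 0 + 0 + 0.1902 + 0.083 + 0.021 = 0.2942
R0 < 1, so the population is declining.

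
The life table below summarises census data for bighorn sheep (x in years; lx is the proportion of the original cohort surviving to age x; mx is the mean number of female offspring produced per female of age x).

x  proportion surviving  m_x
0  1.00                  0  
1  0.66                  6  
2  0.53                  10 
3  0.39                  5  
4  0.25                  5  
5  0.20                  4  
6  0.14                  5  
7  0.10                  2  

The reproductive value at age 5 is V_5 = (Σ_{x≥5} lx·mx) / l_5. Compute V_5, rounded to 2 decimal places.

8.50

lx·mx for x ≥ 5: 0.8, 0.7, 0.2 → sum = 1.7
V_5 = 1.7 / l_5 = 1.7 / 0.2 = 8.5 → 8.50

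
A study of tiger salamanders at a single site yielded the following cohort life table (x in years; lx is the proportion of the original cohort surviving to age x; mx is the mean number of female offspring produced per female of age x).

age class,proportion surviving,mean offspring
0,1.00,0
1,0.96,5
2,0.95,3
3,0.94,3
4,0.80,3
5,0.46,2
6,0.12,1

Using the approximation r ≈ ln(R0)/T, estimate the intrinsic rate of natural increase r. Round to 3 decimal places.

1.081

R0 = Σ lx·mx = 0 + 4.8 + 2.85 + 2.82 + 2.4 + 0.92 + 0.12 = 13.91
Σ x·lx·mx = 33.88; T = 33.88/13.91 = 2.43566…
r ≈ ln(R0)/T = ln(13.91)/2.43566… = 1.08086… → 1.081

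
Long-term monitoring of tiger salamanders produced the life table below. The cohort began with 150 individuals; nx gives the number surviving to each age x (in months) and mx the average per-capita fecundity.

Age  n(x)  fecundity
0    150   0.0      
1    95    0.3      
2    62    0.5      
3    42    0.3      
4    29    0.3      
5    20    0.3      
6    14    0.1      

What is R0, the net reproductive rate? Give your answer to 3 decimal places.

lx = nx/n0 = nx/150: 1, 0.63333…, 0.41333…, 0.28, 0.19333…, 0.13333…, 0.09333…
lx·mx by age: 0, 0.19…, 0.206667…, 0.084, 0.058…, 0.04…, 0.009333…
R0 = Σ lx·mx = 0.588… → 0.588

0.588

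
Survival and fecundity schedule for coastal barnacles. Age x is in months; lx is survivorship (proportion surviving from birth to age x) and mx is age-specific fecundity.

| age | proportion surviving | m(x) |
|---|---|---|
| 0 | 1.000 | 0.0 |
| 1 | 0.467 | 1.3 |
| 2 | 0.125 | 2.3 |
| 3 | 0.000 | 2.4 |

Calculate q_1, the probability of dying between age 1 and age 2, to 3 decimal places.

0.732

q_1 = (l_1 − l_2) / l_1 = (0.467 − 0.125) / 0.467
     = 0.342 / 0.467 = 0.732334… → 0.732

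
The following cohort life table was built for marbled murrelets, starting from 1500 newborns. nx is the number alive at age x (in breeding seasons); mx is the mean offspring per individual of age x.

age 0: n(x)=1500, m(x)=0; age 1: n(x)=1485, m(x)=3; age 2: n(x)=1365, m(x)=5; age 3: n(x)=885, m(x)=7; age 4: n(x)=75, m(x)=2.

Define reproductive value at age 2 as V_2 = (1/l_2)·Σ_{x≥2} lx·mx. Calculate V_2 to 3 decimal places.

9.648

lx = nx/n0 = nx/1500: 1, 0.99, 0.91, 0.59, 0.05
lx·mx for x ≥ 2: 4.55, 4.13, 0.1 → sum = 8.78
V_2 = 8.78 / l_2 = 8.78 / 0.91 = 9.648352… → 9.648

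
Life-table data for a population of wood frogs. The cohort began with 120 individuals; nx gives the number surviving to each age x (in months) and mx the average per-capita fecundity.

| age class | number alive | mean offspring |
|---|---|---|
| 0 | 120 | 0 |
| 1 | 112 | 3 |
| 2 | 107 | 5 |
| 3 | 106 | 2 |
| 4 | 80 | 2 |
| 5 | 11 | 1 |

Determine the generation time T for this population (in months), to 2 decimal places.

lx = nx/n0 = nx/120: 1, 0.93333…, 0.89167…, 0.88333…, 0.66667…, 0.09167…
lx·mx: 0, 2.8…, 4.458333…, 1.766667…, 1.333333…, 0.091667… → R0 = 10.45…
x·lx·mx: 0, 2.8…, 8.916667…, 5.3…, 5.333333…, 0.458333… → Σ = 22.808333…
T = 22.808333… / 10.45… = 2.182616… → 2.18

2.18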